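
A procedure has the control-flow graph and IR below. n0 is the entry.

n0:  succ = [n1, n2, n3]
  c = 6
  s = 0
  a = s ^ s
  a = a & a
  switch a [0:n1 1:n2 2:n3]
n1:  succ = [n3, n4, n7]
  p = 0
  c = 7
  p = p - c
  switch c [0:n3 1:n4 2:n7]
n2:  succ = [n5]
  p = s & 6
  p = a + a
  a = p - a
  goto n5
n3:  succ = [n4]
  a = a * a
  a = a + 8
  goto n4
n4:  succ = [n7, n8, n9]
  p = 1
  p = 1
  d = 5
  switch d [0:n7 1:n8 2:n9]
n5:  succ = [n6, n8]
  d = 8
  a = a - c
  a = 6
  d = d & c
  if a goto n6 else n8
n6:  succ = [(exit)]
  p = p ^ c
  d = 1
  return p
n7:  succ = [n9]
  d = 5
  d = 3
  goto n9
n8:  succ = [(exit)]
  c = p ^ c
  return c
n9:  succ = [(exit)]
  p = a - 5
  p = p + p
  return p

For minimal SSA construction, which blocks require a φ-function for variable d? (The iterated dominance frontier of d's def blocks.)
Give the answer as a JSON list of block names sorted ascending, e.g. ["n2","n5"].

Answer: ["n7", "n8", "n9"]

Analysis:
idom tree: n1←n0 n2←n0 n3←n0 n4←n0 n5←n2 n6←n5 n7←n0 n8←n0 n9←n0
Dom∩ at merges:
  n3: preds {n0,n1}: {n0} ∩ {n0,n1} = {n0}; idom=n0
  n4: preds {n1,n3}: {n0,n1} ∩ {n0,n3} = {n0}; idom=n0
  n7: preds {n1,n4}: {n0,n1} ∩ {n0,n4} = {n0}; idom=n0
  n8: preds {n4,n5}: {n0,n4} ∩ {n0,n2,n5} = {n0}; idom=n0
  n9: preds {n4,n7}: {n0,n4} ∩ {n0,n7} = {n0}; idom=n0

DF walk-up:
  join n3 pred n0: · stop@n0
  join n3 pred n1: n1 stop@n0
  join n4 pred n1: n1 stop@n0
  join n4 pred n3: n3 stop@n0
  join n7 pred n1: n1 stop@n0
  join n7 pred n4: n4 stop@n0
  join n8 pred n4: n4 stop@n0
  join n8 pred n5: n5→n2 stop@n0
  join n9 pred n4: n4 stop@n0
  join n9 pred n7: n7 stop@n0
  n0 → ∅
  n1 → {n3,n4,n7}
  n2 → {n8}
  n3 → {n4}
  n4 → {n7,n8,n9}
  n5 → {n8}
  n6 → ∅
  n7 → {n9}
  n8 → ∅
  n9 → ∅

φ for d: defs {n4,n5,n6,n7}
  DF⁺ = {n7,n8,n9}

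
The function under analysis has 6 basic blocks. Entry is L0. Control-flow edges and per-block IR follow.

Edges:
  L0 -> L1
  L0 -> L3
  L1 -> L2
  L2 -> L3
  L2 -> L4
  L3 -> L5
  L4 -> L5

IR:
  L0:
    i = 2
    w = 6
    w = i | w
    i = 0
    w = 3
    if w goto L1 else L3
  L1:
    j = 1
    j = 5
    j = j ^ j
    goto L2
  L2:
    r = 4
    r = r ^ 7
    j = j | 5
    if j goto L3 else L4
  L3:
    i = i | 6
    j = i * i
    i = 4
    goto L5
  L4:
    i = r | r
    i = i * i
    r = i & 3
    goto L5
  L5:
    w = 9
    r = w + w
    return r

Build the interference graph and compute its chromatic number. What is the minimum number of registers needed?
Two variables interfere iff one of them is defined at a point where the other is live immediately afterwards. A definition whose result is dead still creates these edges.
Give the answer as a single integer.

Per-block:
  L0: def={i,w} ue=∅
  L1: def={j} ue=∅
  L2: def={j,r} ue={j}
  L3: def={i,j} ue={i}
  L4: def={i,r} ue={r}
  L5: def={r,w} ue=∅

Live sets:
  L0: in=∅ out={i}
  L1: in={i} out={i,j}
  L2: in={i,j} out={i,r}
  L3: in={i} out=∅
  L4: in={r} out=∅
  L5: in=∅ out=∅

Interfere edges:
  i↔{j,r,w}
  j↔{i,r}
  r↔{i,j}
  w↔{i}

Registers:
  clique {i,j,r} ⇒ need ≥ 3
  3-colouring: R0={i}  R1={j,w}  R2={r}
  χ = 3

Answer: 3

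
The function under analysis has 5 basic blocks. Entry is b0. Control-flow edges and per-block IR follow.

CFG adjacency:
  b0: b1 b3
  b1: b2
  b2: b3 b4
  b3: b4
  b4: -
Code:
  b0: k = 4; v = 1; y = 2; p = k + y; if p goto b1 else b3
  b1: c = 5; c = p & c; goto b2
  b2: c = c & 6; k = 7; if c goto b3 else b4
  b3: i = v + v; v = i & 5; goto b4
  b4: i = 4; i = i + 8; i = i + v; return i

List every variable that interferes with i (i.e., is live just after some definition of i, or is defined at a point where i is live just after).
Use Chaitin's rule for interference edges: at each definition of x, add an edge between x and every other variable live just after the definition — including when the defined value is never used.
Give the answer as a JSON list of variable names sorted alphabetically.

Block summaries:
  b0: {k,p,v,y} / ∅
  b1: {c} / {p}
  b2: {c,k} / {c}
  b3: {i,v} / {v}
  b4: {i} / {v}

Liveness:
  live b0: ∅→{p,v}
  live b1: {p,v}→{c,v}
  live b2: {c,v}→{v}
  live b3: {v}→{v}
  live b4: {v}→∅

Interfere edges:
  c: {k,p,v}
  i: {v}
  k: {c,v,y}
  p: {c,v}
  v: {c,i,k,p,y}
  y: {k,v}

N(i) = ["v"]

Answer: ["v"]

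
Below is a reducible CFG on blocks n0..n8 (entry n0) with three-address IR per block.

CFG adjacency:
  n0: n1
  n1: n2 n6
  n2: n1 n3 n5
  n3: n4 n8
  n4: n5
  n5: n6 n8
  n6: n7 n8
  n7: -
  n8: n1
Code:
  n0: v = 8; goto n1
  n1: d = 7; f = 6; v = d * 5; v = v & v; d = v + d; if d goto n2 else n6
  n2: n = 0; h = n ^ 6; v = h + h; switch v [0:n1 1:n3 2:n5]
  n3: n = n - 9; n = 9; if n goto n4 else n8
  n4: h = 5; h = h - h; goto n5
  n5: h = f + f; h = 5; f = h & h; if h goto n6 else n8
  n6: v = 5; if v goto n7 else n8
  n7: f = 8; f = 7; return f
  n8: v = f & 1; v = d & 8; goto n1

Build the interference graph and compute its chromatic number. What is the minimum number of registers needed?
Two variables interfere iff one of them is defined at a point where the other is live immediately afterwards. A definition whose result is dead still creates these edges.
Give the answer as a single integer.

def/use:
  n0: def={v} ue=∅
  n1: def={d,f,v} ue=∅
  n2: def={h,n,v} ue=∅
  n3: def={n} ue={n}
  n4: def={h} ue=∅
  n5: def={f,h} ue={f}
  n6: def={v} ue=∅
  n7: def={f} ue=∅
  n8: def={v} ue={d,f}

Backward fixpoint:
  n0: in=∅ out=∅
  n1: in=∅ out={d,f}
  n2: in={d,f} out={d,f,n}
  n3: in={d,f,n} out={d,f}
  n4: in={d,f} out={d,f}
  n5: in={d,f} out={d,f}
  n6: in={d,f} out={d,f}
  n7: in=∅ out=∅
  n8: in={d,f} out=∅

Interfere edges:
  d↔{f,h,n,v}
  f↔{d,h,n,v}
  h↔{d,f,n}
  n↔{d,f,h,v}
  v↔{d,f,n}

Colouring:
  {d,f,h,n} pairwise interfere (4-clique) ⇒ χ ≥ 4
  assign d→c0 f→c1 h→c3 n→c2 v→c3 — no edge inside a register ⇒ χ ≤ 4
  χ = 4

Answer: 4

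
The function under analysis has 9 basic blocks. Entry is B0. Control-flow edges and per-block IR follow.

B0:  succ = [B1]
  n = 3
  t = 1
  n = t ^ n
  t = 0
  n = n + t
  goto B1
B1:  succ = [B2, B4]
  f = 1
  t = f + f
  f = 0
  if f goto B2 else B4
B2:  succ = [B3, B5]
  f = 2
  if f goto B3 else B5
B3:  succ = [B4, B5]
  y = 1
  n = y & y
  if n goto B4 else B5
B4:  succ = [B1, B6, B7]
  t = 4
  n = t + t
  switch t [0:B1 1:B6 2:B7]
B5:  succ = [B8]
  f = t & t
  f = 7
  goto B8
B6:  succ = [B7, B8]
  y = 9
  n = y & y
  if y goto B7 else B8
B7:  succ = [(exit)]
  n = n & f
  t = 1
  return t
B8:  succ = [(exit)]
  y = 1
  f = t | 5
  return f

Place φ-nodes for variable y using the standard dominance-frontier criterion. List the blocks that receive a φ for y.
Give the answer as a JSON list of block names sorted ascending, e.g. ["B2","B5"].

idom tree: B1←B0 B2←B1 B3←B2 B4←B1 B5←B2 B6←B4 B7←B4 B8←B1
Dom∩ at merges:
  B1: preds {B0,B4}: {B0} ∩ {B0,B1,B4} = {B0}; idom=B0
  B4: preds {B1,B3}: {B0,B1} ∩ {B0,B1,B2,B3} = {B0,B1}; idom=B1
  B5: preds {B2,B3}: {B0,B1,B2} ∩ {B0,B1,B2,B3} = {B0,B1,B2}; idom=B2
  B7: preds {B4,B6}: {B0,B1,B4} ∩ {B0,B1,B4,B6} = {B0,B1,B4}; idom=B4
  B8: preds {B5,B6}: {B0,B1,B2,B5} ∩ {B0,B1,B4,B6} = {B0,B1}; idom=B1

Frontier:
  join B1 pred B0: · stop@B0
  join B1 pred B4: B4→B1 stop@B0
  join B4 pred B1: · stop@B1
  join B4 pred B3: B3→B2 stop@B1
  join B5 pred B2: · stop@B2
  join B5 pred B3: B3 stop@B2
  join B7 pred B4: · stop@B4
  join B7 pred B6: B6 stop@B4
  join B8 pred B5: B5→B2 stop@B1
  join B8 pred B6: B6→B4 stop@B1
  B0 → ∅
  B1 → {B1}
  B2 → {B4,B8}
  B3 → {B4,B5}
  B4 → {B1,B8}
  B5 → {B8}
  B6 → {B7,B8}
  B7 → ∅
  B8 → ∅

φ for y: defs {B3,B6,B8}
  DF⁺ = {B1,B4,B5,B7,B8}

Answer: ["B1", "B4", "B5", "B7", "B8"]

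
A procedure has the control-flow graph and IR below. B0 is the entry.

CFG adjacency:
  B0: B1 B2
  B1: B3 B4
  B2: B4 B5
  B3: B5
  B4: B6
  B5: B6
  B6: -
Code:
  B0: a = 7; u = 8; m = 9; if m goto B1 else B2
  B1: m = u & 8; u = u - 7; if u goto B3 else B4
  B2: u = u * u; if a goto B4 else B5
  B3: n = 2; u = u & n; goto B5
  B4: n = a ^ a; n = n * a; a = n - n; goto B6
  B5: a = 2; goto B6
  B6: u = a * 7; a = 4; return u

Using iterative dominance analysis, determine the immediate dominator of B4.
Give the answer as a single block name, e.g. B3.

idom tree: B1←B0 B2←B0 B3←B1 B4←B0 B5←B0 B6←B0
Dom at joins:
  B4: preds {B1,B2}: {B0,B1} ∩ {B0,B2} = {B0}; idom=B0
  B5: preds {B2,B3}: {B0,B2} ∩ {B0,B1,B3} = {B0}; idom=B0
  B6: preds {B4,B5}: {B0,B4} ∩ {B0,B5} = {B0}; idom=B0

idom(B4) = B0

Answer: B0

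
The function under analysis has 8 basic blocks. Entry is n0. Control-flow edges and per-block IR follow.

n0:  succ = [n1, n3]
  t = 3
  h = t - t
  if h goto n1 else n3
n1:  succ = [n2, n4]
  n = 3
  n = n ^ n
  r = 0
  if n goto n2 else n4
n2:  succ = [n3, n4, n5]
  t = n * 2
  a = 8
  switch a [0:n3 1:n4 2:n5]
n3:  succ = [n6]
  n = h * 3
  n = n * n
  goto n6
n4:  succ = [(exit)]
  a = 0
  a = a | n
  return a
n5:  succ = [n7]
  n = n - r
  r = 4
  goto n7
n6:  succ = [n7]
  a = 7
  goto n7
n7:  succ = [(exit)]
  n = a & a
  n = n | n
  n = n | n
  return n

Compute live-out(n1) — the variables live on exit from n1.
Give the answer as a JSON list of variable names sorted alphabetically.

Block summaries:
  n0 def {h,t} use ∅
  n1 def {n,r} use ∅
  n2 def {a,t} use {n}
  n3 def {n} use {h}
  n4 def {a} use {n}
  n5 def {n,r} use {n,r}
  n6 def {a} use ∅
  n7 def {n} use {a}

Backward fixpoint:
  n0: in=∅ out={h}
  n1: in={h} out={h,n,r}
  n2: in={h,n,r} out={a,h,n,r}
  n3: in={h} out=∅
  n4: in={n} out=∅
  n5: in={a,n,r} out={a}
  n6: in=∅ out={a}
  n7: in={a} out=∅

live-out(n1) = ["h", "n", "r"]

Answer: ["h", "n", "r"]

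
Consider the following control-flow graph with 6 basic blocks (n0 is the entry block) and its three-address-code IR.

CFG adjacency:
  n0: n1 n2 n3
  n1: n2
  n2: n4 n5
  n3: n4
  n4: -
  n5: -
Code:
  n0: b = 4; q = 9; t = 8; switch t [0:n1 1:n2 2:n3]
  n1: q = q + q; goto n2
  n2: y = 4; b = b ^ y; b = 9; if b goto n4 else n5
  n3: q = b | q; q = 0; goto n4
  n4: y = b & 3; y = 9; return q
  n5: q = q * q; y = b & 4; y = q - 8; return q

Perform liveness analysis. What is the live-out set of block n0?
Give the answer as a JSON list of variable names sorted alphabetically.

Per-block:
  n0: {b,q,t} / ∅
  n1: {q} / {q}
  n2: {b,y} / {b}
  n3: {q} / {b,q}
  n4: {y} / {b,q}
  n5: {q,y} / {b,q}

Live sets:
  n0 li=∅ lo={b,q}
  n1 li={b,q} lo={b,q}
  n2 li={b,q} lo={b,q}
  n3 li={b,q} lo={b,q}
  n4 li={b,q} lo=∅
  n5 li={b,q} lo=∅

live-out(n0) = ["b", "q"]

Answer: ["b", "q"]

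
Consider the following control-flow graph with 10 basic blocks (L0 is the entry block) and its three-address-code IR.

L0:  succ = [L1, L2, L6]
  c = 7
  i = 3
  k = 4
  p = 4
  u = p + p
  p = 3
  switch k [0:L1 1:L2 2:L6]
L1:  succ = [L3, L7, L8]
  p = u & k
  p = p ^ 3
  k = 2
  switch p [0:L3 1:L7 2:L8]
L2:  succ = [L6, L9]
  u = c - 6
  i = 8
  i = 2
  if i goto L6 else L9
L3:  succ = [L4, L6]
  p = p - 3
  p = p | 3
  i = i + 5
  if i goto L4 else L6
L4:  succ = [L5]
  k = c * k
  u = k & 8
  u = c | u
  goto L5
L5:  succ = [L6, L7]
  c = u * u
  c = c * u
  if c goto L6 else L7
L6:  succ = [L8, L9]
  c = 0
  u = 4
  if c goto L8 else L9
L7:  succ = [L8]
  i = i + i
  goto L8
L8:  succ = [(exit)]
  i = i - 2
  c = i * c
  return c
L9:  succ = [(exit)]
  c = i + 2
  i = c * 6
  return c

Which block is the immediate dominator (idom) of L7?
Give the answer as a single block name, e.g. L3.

Answer: L1

Derivation:
idom tree: L1←L0 L2←L0 L3←L1 L4←L3 L5←L4 L6←L0 L7←L1 L8←L0 L9←L0
Dom at joins:
  L6: preds {L0,L2,L3,L5}: {L0} ∩ {L0,L2} ∩ {L0,L1,L3} ∩ {L0,L1,L3,L4,L5} = {L0}; idom=L0
  L7: preds {L1,L5}: {L0,L1} ∩ {L0,L1,L3,L4,L5} = {L0,L1}; idom=L1
  L8: preds {L1,L6,L7}: {L0,L1} ∩ {L0,L6} ∩ {L0,L1,L7} = {L0}; idom=L0
  L9: preds {L2,L6}: {L0,L2} ∩ {L0,L6} = {L0}; idom=L0

idom(L7) = L1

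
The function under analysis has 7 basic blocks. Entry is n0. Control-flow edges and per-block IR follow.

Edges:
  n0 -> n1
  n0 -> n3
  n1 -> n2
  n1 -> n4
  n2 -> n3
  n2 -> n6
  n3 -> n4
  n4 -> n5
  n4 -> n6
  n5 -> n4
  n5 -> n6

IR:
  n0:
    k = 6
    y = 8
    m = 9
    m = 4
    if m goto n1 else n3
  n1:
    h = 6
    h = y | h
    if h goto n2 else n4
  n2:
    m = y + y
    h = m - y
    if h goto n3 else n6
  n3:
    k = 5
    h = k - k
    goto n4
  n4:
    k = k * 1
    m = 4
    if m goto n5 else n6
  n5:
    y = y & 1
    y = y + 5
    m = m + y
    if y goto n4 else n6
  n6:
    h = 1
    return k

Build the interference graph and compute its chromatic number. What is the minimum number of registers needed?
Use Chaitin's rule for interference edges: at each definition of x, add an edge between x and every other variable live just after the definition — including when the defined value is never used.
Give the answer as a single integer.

Answer: 3

Analysis:
Block summaries:
  n0: {k,m,y} / ∅
  n1: {h} / {y}
  n2: {h,m} / {y}
  n3: {h,k} / ∅
  n4: {k,m} / {k}
  n5: {m,y} / {m,y}
  n6: {h} / {k}

Live sets:
  n0: in=∅ out={k,y}
  n1: in={k,y} out={k,y}
  n2: in={k,y} out={k,y}
  n3: in={y} out={k,y}
  n4: in={k,y} out={k,m,y}
  n5: in={k,m,y} out={k,y}
  n6: in={k} out=∅

Interfere edges:
  h↔{k,y}
  k↔{h,m,y}
  m↔{k,y}
  y↔{h,k,m}

Colouring:
  clique {h,k,y} ⇒ need ≥ 3
  assign h→c2 k→c0 m→c2 y→c1 — no edge inside a register ⇒ χ ≤ 3
  χ = 3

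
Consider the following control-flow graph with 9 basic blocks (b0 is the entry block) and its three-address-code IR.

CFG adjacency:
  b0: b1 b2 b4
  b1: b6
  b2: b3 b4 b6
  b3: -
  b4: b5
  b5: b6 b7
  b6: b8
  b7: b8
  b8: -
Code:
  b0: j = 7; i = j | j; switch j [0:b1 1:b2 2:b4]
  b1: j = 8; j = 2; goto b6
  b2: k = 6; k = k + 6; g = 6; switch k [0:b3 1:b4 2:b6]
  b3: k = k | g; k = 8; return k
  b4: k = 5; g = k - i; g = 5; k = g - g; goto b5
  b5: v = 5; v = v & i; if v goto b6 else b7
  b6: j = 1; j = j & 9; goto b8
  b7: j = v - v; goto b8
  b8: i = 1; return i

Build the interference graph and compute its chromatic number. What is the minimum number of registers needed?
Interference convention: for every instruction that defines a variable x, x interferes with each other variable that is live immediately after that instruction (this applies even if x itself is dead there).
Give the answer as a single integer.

def/use:
  b0 def {i,j} use ∅
  b1 def {j} use ∅
  b2 def {g,k} use ∅
  b3 def {k} use {g,k}
  b4 def {g,k} use {i}
  b5 def {v} use {i}
  b6 def {j} use ∅
  b7 def {j} use {v}
  b8 def {i} use ∅

Live sets:
  b0: in=∅ out={i}
  b1: in=∅ out=∅
  b2: in={i} out={g,i,k}
  b3: in={g,k} out=∅
  b4: in={i} out={i}
  b5: in={i} out={v}
  b6: in=∅ out=∅
  b7: in={v} out=∅
  b8: in=∅ out=∅

Interference:
  g — {i,k}
  i — {g,j,k,v}
  j — {i}
  k — {g,i}
  v — {i}

Chromatic number:
  {g,i,k} pairwise interfere (3-clique) ⇒ χ ≥ 3
  3-colouring: R0={i}  R1={g,j,v}  R2={k}
  χ = 3

Answer: 3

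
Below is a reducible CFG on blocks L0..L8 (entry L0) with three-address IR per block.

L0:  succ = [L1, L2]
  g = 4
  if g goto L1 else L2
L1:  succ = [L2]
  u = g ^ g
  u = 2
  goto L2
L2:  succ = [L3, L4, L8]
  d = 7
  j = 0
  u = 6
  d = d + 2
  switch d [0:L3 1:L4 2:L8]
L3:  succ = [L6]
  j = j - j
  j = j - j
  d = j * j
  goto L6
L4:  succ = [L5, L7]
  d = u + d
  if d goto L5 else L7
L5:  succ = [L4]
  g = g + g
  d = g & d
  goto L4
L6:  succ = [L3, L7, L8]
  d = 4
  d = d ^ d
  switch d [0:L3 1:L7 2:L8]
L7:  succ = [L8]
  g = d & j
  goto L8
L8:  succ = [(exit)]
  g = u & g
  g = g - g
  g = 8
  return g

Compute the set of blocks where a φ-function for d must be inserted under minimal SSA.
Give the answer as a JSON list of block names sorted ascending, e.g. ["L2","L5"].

idom tree: L1←L0 L2←L0 L3←L2 L4←L2 L5←L4 L6←L3 L7←L2 L8←L2
Dom at joins:
  L2: preds {L0,L1}: {L0} ∩ {L0,L1} = {L0}; idom=L0
  L3: preds {L2,L6}: {L0,L2} ∩ {L0,L2,L3,L6} = {L0,L2}; idom=L2
  L4: preds {L2,L5}: {L0,L2} ∩ {L0,L2,L4,L5} = {L0,L2}; idom=L2
  L7: preds {L4,L6}: {L0,L2,L4} ∩ {L0,L2,L3,L6} = {L0,L2}; idom=L2
  L8: preds {L2,L6,L7}: {L0,L2} ∩ {L0,L2,L3,L6} ∩ {L0,L2,L7} = {L0,L2}; idom=L2

DF walk-up:
  join L2 pred L0: · stop@L0
  join L2 pred L1: L1 stop@L0
  join L3 pred L2: · stop@L2
  join L3 pred L6: L6→L3 stop@L2
  join L4 pred L2: · stop@L2
  join L4 pred L5: L5→L4 stop@L2
  join L7 pred L4: L4 stop@L2
  join L7 pred L6: L6→L3 stop@L2
  join L8 pred L2: · stop@L2
  join L8 pred L6: L6→L3 stop@L2
  join L8 pred L7: L7 stop@L2
  L0 → ∅
  L1 → {L2}
  L2 → ∅
  L3 → {L3,L7,L8}
  L4 → {L4,L7}
  L5 → {L4}
  L6 → {L3,L7,L8}
  L7 → {L8}
  L8 → ∅

φ for d: defs {L2,L3,L4,L5,L6}
  DF⁺ = {L3,L4,L7,L8}

Answer: ["L3", "L4", "L7", "L8"]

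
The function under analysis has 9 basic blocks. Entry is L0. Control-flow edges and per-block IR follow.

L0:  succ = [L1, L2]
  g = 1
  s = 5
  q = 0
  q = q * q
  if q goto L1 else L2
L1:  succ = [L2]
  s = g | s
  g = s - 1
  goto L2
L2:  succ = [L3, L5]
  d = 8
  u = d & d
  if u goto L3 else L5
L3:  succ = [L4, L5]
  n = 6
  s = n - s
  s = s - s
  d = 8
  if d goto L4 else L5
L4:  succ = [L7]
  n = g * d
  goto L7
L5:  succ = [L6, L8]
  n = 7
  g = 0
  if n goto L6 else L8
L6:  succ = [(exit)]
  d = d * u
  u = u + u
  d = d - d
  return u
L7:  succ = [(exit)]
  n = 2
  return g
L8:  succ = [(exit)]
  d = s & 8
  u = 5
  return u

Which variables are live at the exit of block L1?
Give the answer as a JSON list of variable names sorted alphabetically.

Per-block:
  L0: {g,q,s} / ∅
  L1: {g,s} / {g,s}
  L2: {d,u} / ∅
  L3: {d,n,s} / {s}
  L4: {n} / {d,g}
  L5: {g,n} / ∅
  L6: {d,u} / {d,u}
  L7: {n} / {g}
  L8: {d,u} / {s}

Liveness:
  L0: in=∅ out={g,s}
  L1: in={g,s} out={g,s}
  L2: in={g,s} out={d,g,s,u}
  L3: in={g,s,u} out={d,g,s,u}
  L4: in={d,g} out={g}
  L5: in={d,s,u} out={d,s,u}
  L6: in={d,u} out=∅
  L7: in={g} out=∅
  L8: in={s} out=∅

live-out(L1) = ["g", "s"]

Answer: ["g", "s"]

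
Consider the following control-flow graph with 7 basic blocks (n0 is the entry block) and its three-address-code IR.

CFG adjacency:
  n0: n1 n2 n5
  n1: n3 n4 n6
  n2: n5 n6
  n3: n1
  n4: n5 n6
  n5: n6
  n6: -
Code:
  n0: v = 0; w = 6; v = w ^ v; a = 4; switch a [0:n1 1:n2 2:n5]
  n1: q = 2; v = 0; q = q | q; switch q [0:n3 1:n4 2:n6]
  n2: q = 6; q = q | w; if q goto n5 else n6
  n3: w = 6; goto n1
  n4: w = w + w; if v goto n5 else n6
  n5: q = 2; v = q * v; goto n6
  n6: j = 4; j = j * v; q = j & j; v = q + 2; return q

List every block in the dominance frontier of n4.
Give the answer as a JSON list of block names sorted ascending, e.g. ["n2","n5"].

Answer: ["n5", "n6"]

Derivation:
idom tree: n1←n0 n2←n0 n3←n1 n4←n1 n5←n0 n6←n0
Dom∩ at merges:
  n1: preds {n0,n3}: {n0} ∩ {n0,n1,n3} = {n0}; idom=n0
  n5: preds {n0,n2,n4}: {n0} ∩ {n0,n2} ∩ {n0,n1,n4} = {n0}; idom=n0
  n6: preds {n1,n2,n4,n5}: {n0,n1} ∩ {n0,n2} ∩ {n0,n1,n4} ∩ {n0,n5} = {n0}; idom=n0

DF derivation:
  join n1 pred n0: · stop@n0
  join n1 pred n3: n3→n1 stop@n0
  join n5 pred n0: · stop@n0
  join n5 pred n2: n2 stop@n0
  join n5 pred n4: n4→n1 stop@n0
  join n6 pred n1: n1 stop@n0
  join n6 pred n2: n2 stop@n0
  join n6 pred n4: n4→n1 stop@n0
  join n6 pred n5: n5 stop@n0
  n0 → ∅
  n1 → {n1,n5,n6}
  n2 → {n5,n6}
  n3 → {n1}
  n4 → {n5,n6}
  n5 → {n6}
  n6 → ∅

DF(n4) = ["n5", "n6"]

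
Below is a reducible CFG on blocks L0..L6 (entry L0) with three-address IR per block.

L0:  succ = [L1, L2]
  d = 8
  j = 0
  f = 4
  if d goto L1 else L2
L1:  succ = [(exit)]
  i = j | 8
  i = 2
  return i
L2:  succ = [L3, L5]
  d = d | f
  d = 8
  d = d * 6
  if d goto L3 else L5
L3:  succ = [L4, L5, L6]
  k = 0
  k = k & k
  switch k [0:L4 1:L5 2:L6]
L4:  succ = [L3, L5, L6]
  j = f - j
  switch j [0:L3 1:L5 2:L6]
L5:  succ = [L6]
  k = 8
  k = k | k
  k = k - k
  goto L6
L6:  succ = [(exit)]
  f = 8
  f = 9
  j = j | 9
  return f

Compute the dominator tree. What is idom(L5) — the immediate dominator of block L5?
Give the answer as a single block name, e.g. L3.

Answer: L2

Derivation:
idom tree: L1←L0 L2←L0 L3←L2 L4←L3 L5←L2 L6←L2
Dom at joins:
  L3: preds {L2,L4}: {L0,L2} ∩ {L0,L2,L3,L4} = {L0,L2}; idom=L2
  L5: preds {L2,L3,L4}: {L0,L2} ∩ {L0,L2,L3} ∩ {L0,L2,L3,L4} = {L0,L2}; idom=L2
  L6: preds {L3,L4,L5}: {L0,L2,L3} ∩ {L0,L2,L3,L4} ∩ {L0,L2,L5} = {L0,L2}; idom=L2

idom(L5) = L2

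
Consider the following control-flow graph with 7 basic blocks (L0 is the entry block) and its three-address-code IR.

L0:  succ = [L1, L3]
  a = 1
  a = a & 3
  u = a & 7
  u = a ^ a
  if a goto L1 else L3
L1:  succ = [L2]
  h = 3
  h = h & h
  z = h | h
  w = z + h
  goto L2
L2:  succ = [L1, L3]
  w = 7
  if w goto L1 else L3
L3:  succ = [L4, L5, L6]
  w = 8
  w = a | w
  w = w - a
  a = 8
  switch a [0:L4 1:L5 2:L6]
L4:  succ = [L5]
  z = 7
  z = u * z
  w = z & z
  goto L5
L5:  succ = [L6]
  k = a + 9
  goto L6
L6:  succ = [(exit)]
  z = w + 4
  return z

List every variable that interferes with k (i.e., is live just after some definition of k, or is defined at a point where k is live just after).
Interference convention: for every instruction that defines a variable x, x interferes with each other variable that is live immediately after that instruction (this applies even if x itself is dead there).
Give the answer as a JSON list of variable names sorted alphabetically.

Answer: ["w"]

Working:
def/use:
  L0: {a,u} / ∅
  L1: {h,w,z} / ∅
  L2: {w} / ∅
  L3: {a,w} / {a}
  L4: {w,z} / {u}
  L5: {k} / {a}
  L6: {z} / {w}

Backward fixpoint:
  L0: in=∅ out={a,u}
  L1: in={a,u} out={a,u}
  L2: in={a,u} out={a,u}
  L3: in={a,u} out={a,u,w}
  L4: in={a,u} out={a,w}
  L5: in={a,w} out={w}
  L6: in={w} out=∅

Interference:
  a↔{h,u,w,z}
  h↔{a,u,z}
  k↔{w}
  u↔{a,h,w,z}
  w↔{a,k,u}
  z↔{a,h,u}

N(k) = ["w"]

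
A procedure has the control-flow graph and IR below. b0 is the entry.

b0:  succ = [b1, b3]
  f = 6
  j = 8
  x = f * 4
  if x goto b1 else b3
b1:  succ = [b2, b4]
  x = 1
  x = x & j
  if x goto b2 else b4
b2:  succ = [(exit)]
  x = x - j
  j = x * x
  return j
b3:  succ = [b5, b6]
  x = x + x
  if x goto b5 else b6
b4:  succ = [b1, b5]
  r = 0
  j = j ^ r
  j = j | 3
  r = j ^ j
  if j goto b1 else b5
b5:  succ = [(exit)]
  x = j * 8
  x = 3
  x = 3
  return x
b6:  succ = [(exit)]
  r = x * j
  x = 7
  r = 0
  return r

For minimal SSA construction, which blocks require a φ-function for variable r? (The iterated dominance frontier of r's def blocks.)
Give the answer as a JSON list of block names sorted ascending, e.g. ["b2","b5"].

Answer: ["b1", "b5"]

Working:
idom tree: b1←b0 b2←b1 b3←b0 b4←b1 b5←b0 b6←b3
Join-block Dom:
  b1: preds {b0,b4}: {b0} ∩ {b0,b1,b4} = {b0}; idom=b0
  b5: preds {b3,b4}: {b0,b3} ∩ {b0,b1,b4} = {b0}; idom=b0

DF derivation:
  join b1 pred b0: · stop@b0
  join b1 pred b4: b4→b1 stop@b0
  join b5 pred b3: b3 stop@b0
  join b5 pred b4: b4→b1 stop@b0
  b0: DF=∅
  b1: DF={b1,b5}
  b2: DF=∅
  b3: DF={b5}
  b4: DF={b1,b5}
  b5: DF=∅
  b6: DF=∅

φ for r: defs {b4,b6}
  DF⁺ = {b1,b5}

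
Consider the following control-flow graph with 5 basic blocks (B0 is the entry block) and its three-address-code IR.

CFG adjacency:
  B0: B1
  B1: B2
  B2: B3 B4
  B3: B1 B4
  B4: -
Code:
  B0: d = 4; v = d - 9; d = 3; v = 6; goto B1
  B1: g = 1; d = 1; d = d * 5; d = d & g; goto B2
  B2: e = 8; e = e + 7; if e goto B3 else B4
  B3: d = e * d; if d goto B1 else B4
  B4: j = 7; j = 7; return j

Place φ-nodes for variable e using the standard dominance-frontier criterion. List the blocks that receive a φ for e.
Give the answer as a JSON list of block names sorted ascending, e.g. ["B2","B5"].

Answer: ["B1"]

Derivation:
idom tree: B1←B0 B2←B1 B3←B2 B4←B2
Dom at joins:
  B1: preds {B0,B3}: {B0} ∩ {B0,B1,B2,B3} = {B0}; idom=B0
  B4: preds {B2,B3}: {B0,B1,B2} ∩ {B0,B1,B2,B3} = {B0,B1,B2}; idom=B2

DF walk-up:
  B1←B0: walk · to B0
  B1←B3: walk B3→B2→B1 to B0
  B4←B2: walk · to B2
  B4←B3: walk B3 to B2
  B0 → ∅
  B1 → {B1}
  B2 → {B1}
  B3 → {B1,B4}
  B4 → ∅

φ for e: defs {B2}
  DF⁺ = {B1}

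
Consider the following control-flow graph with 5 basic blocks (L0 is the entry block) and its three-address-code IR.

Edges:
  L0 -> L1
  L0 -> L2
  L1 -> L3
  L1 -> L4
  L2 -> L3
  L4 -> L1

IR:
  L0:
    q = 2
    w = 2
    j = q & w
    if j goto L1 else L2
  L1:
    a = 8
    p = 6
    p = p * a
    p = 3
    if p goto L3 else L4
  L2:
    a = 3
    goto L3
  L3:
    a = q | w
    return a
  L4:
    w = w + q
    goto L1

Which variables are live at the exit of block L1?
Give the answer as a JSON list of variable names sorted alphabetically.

Answer: ["q", "w"]

Analysis:
Block summaries:
  L0: def={j,q,w} ue=∅
  L1: def={a,p} ue=∅
  L2: def={a} ue=∅
  L3: def={a} ue={q,w}
  L4: def={w} ue={q,w}

Liveness:
  L0: in=∅ out={q,w}
  L1: in={q,w} out={q,w}
  L2: in={q,w} out={q,w}
  L3: in={q,w} out=∅
  L4: in={q,w} out={q,w}

live-out(L1) = ["q", "w"]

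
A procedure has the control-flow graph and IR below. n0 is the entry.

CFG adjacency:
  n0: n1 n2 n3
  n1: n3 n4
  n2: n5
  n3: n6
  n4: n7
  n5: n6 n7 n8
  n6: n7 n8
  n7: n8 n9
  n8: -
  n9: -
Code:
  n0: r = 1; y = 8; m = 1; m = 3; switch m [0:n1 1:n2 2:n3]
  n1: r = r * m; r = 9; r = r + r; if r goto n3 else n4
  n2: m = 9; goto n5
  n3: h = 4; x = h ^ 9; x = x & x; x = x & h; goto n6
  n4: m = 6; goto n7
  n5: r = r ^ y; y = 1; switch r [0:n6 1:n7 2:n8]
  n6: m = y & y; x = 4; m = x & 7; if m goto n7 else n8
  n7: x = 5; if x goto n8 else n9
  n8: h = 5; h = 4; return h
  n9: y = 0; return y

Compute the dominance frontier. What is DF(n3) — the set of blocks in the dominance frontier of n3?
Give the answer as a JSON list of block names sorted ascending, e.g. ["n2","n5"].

Answer: ["n6"]

Analysis:
idom tree: n1←n0 n2←n0 n3←n0 n4←n1 n5←n2 n6←n0 n7←n0 n8←n0 n9←n7
Dom at joins:
  n3: preds {n0,n1}: {n0} ∩ {n0,n1} = {n0}; idom=n0
  n6: preds {n3,n5}: {n0,n3} ∩ {n0,n2,n5} = {n0}; idom=n0
  n7: preds {n4,n5,n6}: {n0,n1,n4} ∩ {n0,n2,n5} ∩ {n0,n6} = {n0}; idom=n0
  n8: preds {n5,n6,n7}: {n0,n2,n5} ∩ {n0,n6} ∩ {n0,n7} = {n0}; idom=n0

DF walk-up:
  join n3 pred n0: · stop@n0
  join n3 pred n1: n1 stop@n0
  join n6 pred n3: n3 stop@n0
  join n6 pred n5: n5→n2 stop@n0
  join n7 pred n4: n4→n1 stop@n0
  join n7 pred n5: n5→n2 stop@n0
  join n7 pred n6: n6 stop@n0
  join n8 pred n5: n5→n2 stop@n0
  join n8 pred n6: n6 stop@n0
  join n8 pred n7: n7 stop@n0
  DF(n0)=∅
  DF(n1)={n3,n7}
  DF(n2)={n6,n7,n8}
  DF(n3)={n6}
  DF(n4)={n7}
  DF(n5)={n6,n7,n8}
  DF(n6)={n7,n8}
  DF(n7)={n8}
  DF(n8)=∅
  DF(n9)=∅

DF(n3) = ["n6"]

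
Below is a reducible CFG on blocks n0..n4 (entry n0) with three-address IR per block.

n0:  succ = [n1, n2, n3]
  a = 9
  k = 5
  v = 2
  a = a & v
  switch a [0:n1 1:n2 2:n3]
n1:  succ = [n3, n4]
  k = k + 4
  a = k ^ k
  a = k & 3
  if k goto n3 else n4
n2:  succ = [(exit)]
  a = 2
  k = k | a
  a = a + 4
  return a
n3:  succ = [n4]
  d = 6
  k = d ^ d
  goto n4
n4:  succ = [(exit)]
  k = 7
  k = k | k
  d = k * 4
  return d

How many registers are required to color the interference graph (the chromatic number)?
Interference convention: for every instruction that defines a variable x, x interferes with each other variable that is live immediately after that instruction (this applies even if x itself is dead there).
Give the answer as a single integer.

Answer: 3

Analysis:
Per-block:
  n0 def {a,k,v} use ∅
  n1 def {a,k} use {k}
  n2 def {a,k} use {k}
  n3 def {d,k} use ∅
  n4 def {d,k} use ∅

Live sets:
  n0 li=∅ lo={k}
  n1 li={k} lo=∅
  n2 li={k} lo=∅
  n3 li=∅ lo=∅
  n4 li=∅ lo=∅

Interfere edges:
  a — {k,v}
  d — ∅
  k — {a,v}
  v — {a,k}

Chromatic number:
  lower bound: {a,k,v} mutually conflict ⇒ χ ≥ 3
  3-colouring: c0={a,d}  c1={k}  c2={v}
  χ = 3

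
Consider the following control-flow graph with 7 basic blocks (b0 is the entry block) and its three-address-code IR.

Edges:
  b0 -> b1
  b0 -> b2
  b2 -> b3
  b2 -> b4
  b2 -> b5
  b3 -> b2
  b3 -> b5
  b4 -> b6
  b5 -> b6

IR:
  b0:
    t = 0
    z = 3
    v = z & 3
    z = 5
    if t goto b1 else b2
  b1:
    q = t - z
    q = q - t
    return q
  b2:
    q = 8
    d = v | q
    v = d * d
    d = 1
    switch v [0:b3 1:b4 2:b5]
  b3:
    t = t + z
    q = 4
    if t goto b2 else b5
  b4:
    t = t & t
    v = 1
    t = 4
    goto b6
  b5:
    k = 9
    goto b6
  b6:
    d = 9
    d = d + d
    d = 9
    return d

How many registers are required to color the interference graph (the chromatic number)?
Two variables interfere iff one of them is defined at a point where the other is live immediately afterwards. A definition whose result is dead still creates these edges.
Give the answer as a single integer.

Block summaries:
  b0: def={t,v,z} ue=∅
  b1: def={q} ue={t,z}
  b2: def={d,q,v} ue={v}
  b3: def={q,t} ue={t,z}
  b4: def={t,v} ue={t}
  b5: def={k} ue=∅
  b6: def={d} ue=∅

Live sets:
  b0 li=∅ lo={t,v,z}
  b1 li={t,z} lo=∅
  b2 li={t,v,z} lo={t,v,z}
  b3 li={t,v,z} lo={t,v,z}
  b4 li={t} lo=∅
  b5 li=∅ lo=∅
  b6 li=∅ lo=∅

Interfere edges:
  d: {t,v,z}
  k: ∅
  q: {t,v,z}
  t: {d,q,v,z}
  v: {d,q,t,z}
  z: {d,q,t,v}

Colouring:
  {d,t,v,z} pairwise interfere (4-clique) ⇒ χ ≥ 4
  assign d→c3 k→c0 q→c3 t→c0 v→c1 z→c2 — no edge inside a register ⇒ χ ≤ 4
  χ = 4

Answer: 4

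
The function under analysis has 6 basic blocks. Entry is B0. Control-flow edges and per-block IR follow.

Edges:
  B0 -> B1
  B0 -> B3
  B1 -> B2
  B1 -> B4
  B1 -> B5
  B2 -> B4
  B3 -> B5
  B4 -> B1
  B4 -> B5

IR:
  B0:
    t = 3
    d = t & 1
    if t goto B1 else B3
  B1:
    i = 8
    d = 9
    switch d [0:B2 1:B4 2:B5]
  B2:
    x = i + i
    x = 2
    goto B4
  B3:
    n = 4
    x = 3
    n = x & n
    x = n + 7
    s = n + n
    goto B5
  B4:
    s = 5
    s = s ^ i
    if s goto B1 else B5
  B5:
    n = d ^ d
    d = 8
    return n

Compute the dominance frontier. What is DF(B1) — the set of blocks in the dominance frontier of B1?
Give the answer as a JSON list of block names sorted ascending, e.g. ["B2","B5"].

Answer: ["B1", "B5"]

Analysis:
idom tree: B1←B0 B2←B1 B3←B0 B4←B1 B5←B0
Dom∩ at merges:
  B1: preds {B0,B4}: {B0} ∩ {B0,B1,B4} = {B0}; idom=B0
  B4: preds {B1,B2}: {B0,B1} ∩ {B0,B1,B2} = {B0,B1}; idom=B1
  B5: preds {B1,B3,B4}: {B0,B1} ∩ {B0,B3} ∩ {B0,B1,B4} = {B0}; idom=B0

Frontier:
  B1←B0: walk · to B0
  B1←B4: walk B4→B1 to B0
  B4←B1: walk · to B1
  B4←B2: walk B2 to B1
  B5←B1: walk B1 to B0
  B5←B3: walk B3 to B0
  B5←B4: walk B4→B1 to B0
  B0: DF=∅
  B1: DF={B1,B5}
  B2: DF={B4}
  B3: DF={B5}
  B4: DF={B1,B5}
  B5: DF=∅

DF(B1) = ["B1", "B5"]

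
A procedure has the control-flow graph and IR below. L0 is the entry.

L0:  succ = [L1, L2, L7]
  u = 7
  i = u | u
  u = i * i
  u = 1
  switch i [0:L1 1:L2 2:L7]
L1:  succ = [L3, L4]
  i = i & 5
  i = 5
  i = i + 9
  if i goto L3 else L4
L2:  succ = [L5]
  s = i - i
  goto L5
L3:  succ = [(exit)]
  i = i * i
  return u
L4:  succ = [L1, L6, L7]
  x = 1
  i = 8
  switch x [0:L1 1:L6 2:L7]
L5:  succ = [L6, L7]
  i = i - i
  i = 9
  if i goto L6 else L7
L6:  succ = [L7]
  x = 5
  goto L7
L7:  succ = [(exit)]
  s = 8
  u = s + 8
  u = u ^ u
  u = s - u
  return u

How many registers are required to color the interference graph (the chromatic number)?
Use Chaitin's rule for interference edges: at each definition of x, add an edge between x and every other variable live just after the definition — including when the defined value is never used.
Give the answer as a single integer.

Block summaries:
  L0: def={i,u} ue=∅
  L1: def={i} ue={i}
  L2: def={s} ue={i}
  L3: def={i} ue={i,u}
  L4: def={i,x} ue=∅
  L5: def={i} ue={i}
  L6: def={x} ue=∅
  L7: def={s,u} ue=∅

Backward fixpoint:
  L0: in=∅ out={i,u}
  L1: in={i,u} out={i,u}
  L2: in={i} out={i}
  L3: in={i,u} out=∅
  L4: in={u} out={i,u}
  L5: in={i} out=∅
  L6: in=∅ out=∅
  L7: in=∅ out=∅

Conflict graph:
  i↔{s,u,x}
  s↔{i,u}
  u↔{i,s,x}
  x↔{i,u}

Colouring:
  clique {i,s,u} ⇒ need ≥ 3
  assign i→R0 s→R2 u→R1 x→R2 — no edge inside a register ⇒ χ ≤ 3
  χ = 3

Answer: 3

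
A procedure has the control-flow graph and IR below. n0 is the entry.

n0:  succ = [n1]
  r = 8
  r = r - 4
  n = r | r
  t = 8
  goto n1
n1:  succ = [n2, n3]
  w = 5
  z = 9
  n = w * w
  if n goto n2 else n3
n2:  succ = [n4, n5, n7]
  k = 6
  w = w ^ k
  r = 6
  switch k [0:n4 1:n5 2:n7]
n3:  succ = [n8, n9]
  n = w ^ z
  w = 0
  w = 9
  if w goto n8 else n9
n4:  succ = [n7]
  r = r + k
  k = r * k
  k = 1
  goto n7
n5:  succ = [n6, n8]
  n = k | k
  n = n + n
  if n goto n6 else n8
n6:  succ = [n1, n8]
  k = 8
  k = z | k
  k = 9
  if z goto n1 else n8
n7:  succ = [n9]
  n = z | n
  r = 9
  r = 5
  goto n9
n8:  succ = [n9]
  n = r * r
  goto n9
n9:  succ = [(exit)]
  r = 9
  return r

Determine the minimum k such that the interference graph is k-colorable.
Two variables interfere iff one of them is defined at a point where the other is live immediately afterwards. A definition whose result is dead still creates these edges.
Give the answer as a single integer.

Answer: 5

Working:
def/use:
  n0: {n,r,t} / ∅
  n1: {n,w,z} / ∅
  n2: {k,r,w} / {w}
  n3: {n,w} / {w,z}
  n4: {k,r} / {k,r}
  n5: {n} / {k}
  n6: {k} / {z}
  n7: {n,r} / {n,z}
  n8: {n} / {r}
  n9: {r} / ∅

Liveness:
  n0: in=∅ out={r}
  n1: in={r} out={n,r,w,z}
  n2: in={n,w,z} out={k,n,r,z}
  n3: in={r,w,z} out={r}
  n4: in={k,n,r,z} out={n,z}
  n5: in={k,r,z} out={r,z}
  n6: in={r,z} out={r}
  n7: in={n,z} out=∅
  n8: in={r} out=∅
  n9: in=∅ out=∅

Interfere edges:
  k↔{n,r,w,z}
  n↔{k,r,w,z}
  r↔{k,n,t,w,z}
  t↔{r}
  w↔{k,n,r,z}
  z↔{k,n,r,w}

Colouring:
  clique {k,n,r,w,z} ⇒ need ≥ 5
  assign k→c1 n→c2 r→c0 t→c1 w→c3 z→c4 — no edge inside a register ⇒ χ ≤ 5
  χ = 5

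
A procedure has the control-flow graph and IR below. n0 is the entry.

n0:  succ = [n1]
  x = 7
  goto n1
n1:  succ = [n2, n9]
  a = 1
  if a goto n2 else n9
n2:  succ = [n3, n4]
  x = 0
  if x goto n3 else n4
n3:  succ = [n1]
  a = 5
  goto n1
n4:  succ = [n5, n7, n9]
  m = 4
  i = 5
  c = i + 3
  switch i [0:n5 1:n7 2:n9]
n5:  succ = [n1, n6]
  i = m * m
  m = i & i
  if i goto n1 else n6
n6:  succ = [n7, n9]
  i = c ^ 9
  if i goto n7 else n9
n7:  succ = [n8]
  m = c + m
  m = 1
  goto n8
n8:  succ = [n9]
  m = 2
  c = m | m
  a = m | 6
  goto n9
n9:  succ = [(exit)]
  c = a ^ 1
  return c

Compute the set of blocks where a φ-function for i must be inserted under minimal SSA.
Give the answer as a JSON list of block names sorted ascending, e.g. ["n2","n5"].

Answer: ["n1", "n7", "n9"]

Working:
idom tree: n1←n0 n2←n1 n3←n2 n4←n2 n5←n4 n6←n5 n7←n4 n8←n7 n9←n1
Dom∩ at merges:
  n1: preds {n0,n3,n5}: {n0} ∩ {n0,n1,n2,n3} ∩ {n0,n1,n2,n4,n5} = {n0}; idom=n0
  n7: preds {n4,n6}: {n0,n1,n2,n4} ∩ {n0,n1,n2,n4,n5,n6} = {n0,n1,n2,n4}; idom=n4
  n9: preds {n1,n4,n6,n8}: {n0,n1} ∩ {n0,n1,n2,n4} ∩ {n0,n1,n2,n4,n5,n6} ∩ {n0,n1,n2,n4,n7,n8} = {n0,n1}; idom=n1

DF walk-up:
  n1←n0: walk · to n0
  n1←n3: walk n3→n2→n1 to n0
  n1←n5: walk n5→n4→n2→n1 to n0
  n7←n4: walk · to n4
  n7←n6: walk n6→n5 to n4
  n9←n1: walk · to n1
  n9←n4: walk n4→n2 to n1
  n9←n6: walk n6→n5→n4→n2 to n1
  n9←n8: walk n8→n7→n4→n2 to n1
  n0 → ∅
  n1 → {n1}
  n2 → {n1,n9}
  n3 → {n1}
  n4 → {n1,n9}
  n5 → {n1,n7,n9}
  n6 → {n7,n9}
  n7 → {n9}
  n8 → {n9}
  n9 → ∅

φ for i: defs {n4,n5,n6}
  DF⁺ = {n1,n7,n9}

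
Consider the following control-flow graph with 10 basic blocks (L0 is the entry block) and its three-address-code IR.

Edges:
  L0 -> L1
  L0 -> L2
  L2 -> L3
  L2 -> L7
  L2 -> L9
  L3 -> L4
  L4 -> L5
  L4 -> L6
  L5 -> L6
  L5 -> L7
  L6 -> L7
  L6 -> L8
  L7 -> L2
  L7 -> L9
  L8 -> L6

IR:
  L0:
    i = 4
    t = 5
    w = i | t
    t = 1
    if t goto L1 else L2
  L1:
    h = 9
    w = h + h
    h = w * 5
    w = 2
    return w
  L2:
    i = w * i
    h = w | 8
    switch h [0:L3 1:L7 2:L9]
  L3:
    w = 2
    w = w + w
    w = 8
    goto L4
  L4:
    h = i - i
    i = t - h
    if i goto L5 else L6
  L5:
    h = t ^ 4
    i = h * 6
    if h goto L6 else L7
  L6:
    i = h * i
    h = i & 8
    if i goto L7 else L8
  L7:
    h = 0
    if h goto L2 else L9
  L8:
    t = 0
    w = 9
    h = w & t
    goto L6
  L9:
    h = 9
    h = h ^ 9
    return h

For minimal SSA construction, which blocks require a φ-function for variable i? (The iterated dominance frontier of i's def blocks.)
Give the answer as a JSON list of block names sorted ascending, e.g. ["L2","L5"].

Answer: ["L2", "L6", "L7", "L9"]

Working:
idom tree: L1←L0 L2←L0 L3←L2 L4←L3 L5←L4 L6←L4 L7←L2 L8←L6 L9←L2
Join-block Dom:
  L2: preds {L0,L7}: {L0} ∩ {L0,L2,L7} = {L0}; idom=L0
  L6: preds {L4,L5,L8}: {L0,L2,L3,L4} ∩ {L0,L2,L3,L4,L5} ∩ {L0,L2,L3,L4,L6,L8} = {L0,L2,L3,L4}; idom=L4
  L7: preds {L2,L5,L6}: {L0,L2} ∩ {L0,L2,L3,L4,L5} ∩ {L0,L2,L3,L4,L6} = {L0,L2}; idom=L2
  L9: preds {L2,L7}: {L0,L2} ∩ {L0,L2,L7} = {L0,L2}; idom=L2

DF derivation:
  L2←L0: walk · to L0
  L2←L7: walk L7→L2 to L0
  L6←L4: walk · to L4
  L6←L5: walk L5 to L4
  L6←L8: walk L8→L6 to L4
  L7←L2: walk · to L2
  L7←L5: walk L5→L4→L3 to L2
  L7←L6: walk L6→L4→L3 to L2
  L9←L2: walk · to L2
  L9←L7: walk L7 to L2
  DF(L0)=∅
  DF(L1)=∅
  DF(L2)={L2}
  DF(L3)={L7}
  DF(L4)={L7}
  DF(L5)={L6,L7}
  DF(L6)={L6,L7}
  DF(L7)={L2,L9}
  DF(L8)={L6}
  DF(L9)=∅

φ for i: defs {L0,L2,L4,L5,L6}
  DF⁺ = {L2,L6,L7,L9}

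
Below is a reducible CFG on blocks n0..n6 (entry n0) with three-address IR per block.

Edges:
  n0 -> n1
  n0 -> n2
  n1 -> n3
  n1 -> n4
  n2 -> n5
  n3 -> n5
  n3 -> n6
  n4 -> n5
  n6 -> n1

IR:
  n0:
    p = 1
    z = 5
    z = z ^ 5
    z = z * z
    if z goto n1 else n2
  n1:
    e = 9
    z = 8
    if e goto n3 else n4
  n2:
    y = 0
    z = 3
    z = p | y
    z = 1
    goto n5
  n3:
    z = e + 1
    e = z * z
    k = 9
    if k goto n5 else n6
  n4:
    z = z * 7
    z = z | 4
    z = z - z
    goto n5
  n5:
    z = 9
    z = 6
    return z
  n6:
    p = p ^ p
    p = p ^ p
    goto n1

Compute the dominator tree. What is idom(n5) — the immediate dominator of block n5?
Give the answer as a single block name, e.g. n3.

Answer: n0

Derivation:
idom tree: n1←n0 n2←n0 n3←n1 n4←n1 n5←n0 n6←n3
Join-block Dom:
  n1: preds {n0,n6}: {n0} ∩ {n0,n1,n3,n6} = {n0}; idom=n0
  n5: preds {n2,n3,n4}: {n0,n2} ∩ {n0,n1,n3} ∩ {n0,n1,n4} = {n0}; idom=n0

idom(n5) = n0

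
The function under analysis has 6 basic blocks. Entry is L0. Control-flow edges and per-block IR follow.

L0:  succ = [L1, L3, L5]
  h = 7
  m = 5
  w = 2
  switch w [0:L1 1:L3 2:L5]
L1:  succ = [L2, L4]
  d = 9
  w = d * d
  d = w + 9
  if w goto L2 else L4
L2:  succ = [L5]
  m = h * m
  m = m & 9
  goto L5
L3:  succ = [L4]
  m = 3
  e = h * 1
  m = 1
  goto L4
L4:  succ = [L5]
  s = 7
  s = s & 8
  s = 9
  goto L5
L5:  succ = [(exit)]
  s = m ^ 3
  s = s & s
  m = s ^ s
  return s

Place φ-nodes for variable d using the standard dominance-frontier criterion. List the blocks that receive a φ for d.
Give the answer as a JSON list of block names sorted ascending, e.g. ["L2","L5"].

idom tree: L1←L0 L2←L1 L3←L0 L4←L0 L5←L0
Join-block Dom:
  L4: preds {L1,L3}: {L0,L1} ∩ {L0,L3} = {L0}; idom=L0
  L5: preds {L0,L2,L4}: {L0} ∩ {L0,L1,L2} ∩ {L0,L4} = {L0}; idom=L0

DF walk-up:
  join L4 pred L1: L1 stop@L0
  join L4 pred L3: L3 stop@L0
  join L5 pred L0: · stop@L0
  join L5 pred L2: L2→L1 stop@L0
  join L5 pred L4: L4 stop@L0
  DF(L0)=∅
  DF(L1)={L4,L5}
  DF(L2)={L5}
  DF(L3)={L4}
  DF(L4)={L5}
  DF(L5)=∅

φ for d: defs {L1}
  DF⁺ = {L4,L5}

Answer: ["L4", "L5"]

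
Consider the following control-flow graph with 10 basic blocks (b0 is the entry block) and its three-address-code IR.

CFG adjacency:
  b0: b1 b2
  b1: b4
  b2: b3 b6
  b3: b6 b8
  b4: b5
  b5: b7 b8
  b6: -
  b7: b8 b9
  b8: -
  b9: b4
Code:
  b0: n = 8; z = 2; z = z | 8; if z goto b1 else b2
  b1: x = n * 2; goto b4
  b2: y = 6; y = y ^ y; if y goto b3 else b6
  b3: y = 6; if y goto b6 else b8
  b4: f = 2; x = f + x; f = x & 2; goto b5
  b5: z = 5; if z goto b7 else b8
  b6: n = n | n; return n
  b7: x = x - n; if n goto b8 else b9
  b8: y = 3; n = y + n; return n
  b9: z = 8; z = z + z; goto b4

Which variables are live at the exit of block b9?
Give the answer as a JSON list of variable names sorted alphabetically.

Block summaries:
  b0 def {n,z} use ∅
  b1 def {x} use {n}
  b2 def {y} use ∅
  b3 def {y} use ∅
  b4 def {f,x} use {x}
  b5 def {z} use ∅
  b6 def {n} use {n}
  b7 def {x} use {n,x}
  b8 def {n,y} use {n}
  b9 def {z} use ∅

Backward fixpoint:
  b0 li=∅ lo={n}
  b1 li={n} lo={n,x}
  b2 li={n} lo={n}
  b3 li={n} lo={n}
  b4 li={n,x} lo={n,x}
  b5 li={n,x} lo={n,x}
  b6 li={n} lo=∅
  b7 li={n,x} lo={n,x}
  b8 li={n} lo=∅
  b9 li={n,x} lo={n,x}

live-out(b9) = ["n", "x"]

Answer: ["n", "x"]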